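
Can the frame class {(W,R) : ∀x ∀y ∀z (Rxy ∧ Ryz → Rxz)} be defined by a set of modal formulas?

Definable; □q → □□q defines it

Yes: it is transitivity, defined by the 4 schema □q → □□q.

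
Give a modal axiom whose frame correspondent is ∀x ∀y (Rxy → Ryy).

□(□r → r)

This is shift-reflexivity; the standard corresponding axiom is T□: □(□r → r).
Suppose □(□r→r) is valid. Take Rxy and set V(r)={w : Ryw}. Then at y, □r holds; since □(□r→r) at x, □r→r at y, so r at y, i.e. Ryy.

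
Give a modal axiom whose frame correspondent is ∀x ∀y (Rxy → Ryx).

The condition is symmetry. The B schema q → □◇q defines it.
Suppose q→□◇q is valid. Take Rxy and set V(q)={x}. Then q at x, so □◇q at x, so ◇q at y, so some z with Ryz has q; z=x, i.e. Ryx.

q → □◇q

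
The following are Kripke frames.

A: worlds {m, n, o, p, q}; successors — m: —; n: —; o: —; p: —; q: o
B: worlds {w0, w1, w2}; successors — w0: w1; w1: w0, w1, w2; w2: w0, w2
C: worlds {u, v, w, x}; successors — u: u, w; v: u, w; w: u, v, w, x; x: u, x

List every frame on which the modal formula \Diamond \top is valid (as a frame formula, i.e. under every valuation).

B, C

Frame correspondent (Sahlqvist): \forall x \exists y Rxy — i.e. seriality.
A: fails — world m has no successor.
B: ✓.
C: ✓.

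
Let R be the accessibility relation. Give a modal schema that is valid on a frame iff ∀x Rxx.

□r → r

The condition is reflexivity. The T schema □r → r defines it.
Suppose □r→r is valid. At any x set V(r)={w : Rxw}. Then □r holds at x, so r holds at x, i.e. Rxx.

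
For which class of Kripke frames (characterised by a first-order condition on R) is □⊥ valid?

This schema is the Ver axiom.
It corresponds to emptiness of R: ∀x ∀y ¬Rxy.

Emptiness of R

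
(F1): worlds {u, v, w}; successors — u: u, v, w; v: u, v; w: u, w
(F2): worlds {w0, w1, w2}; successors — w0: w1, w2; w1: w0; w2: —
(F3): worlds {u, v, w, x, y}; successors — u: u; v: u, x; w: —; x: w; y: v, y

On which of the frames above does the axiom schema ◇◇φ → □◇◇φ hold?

(F1)

Frame correspondent (Sahlqvist): ∀x ∀y ∀z ((xR²y ∧ xRz) → ∃w (y = w ∧ zR²w)) — i.e. a generalized confluence (Geach) condition.
(F1): satisfies the condition.
(F2): fails — w0R²w0, w0Rw1 but no w with w0=w and w1R²w.
(F3): fails — vR²u, vRx but no t with u=t and xR²t.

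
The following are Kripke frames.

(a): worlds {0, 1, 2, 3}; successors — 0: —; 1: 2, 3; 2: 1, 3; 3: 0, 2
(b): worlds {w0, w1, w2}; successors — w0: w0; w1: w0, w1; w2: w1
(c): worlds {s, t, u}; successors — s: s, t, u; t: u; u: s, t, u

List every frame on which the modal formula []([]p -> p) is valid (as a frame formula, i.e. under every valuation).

The schema corresponds to shift-reflexivity: forall x forall y (Rxy -> Ryy).
(a): fails — R32 but not R22.
(b): satisfies the condition.
(c): fails — Rut but not Rtt.
Valid on: (b).

(b)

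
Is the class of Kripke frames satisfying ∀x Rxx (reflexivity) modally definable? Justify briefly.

Yes: it is reflexivity, defined by the T schema □q → q.
Suppose □q→q is valid. At any x set V(q)={w : Rxw}. Then □q holds at x, so q holds at x, i.e. Rxx.

Yes — defined by □q → q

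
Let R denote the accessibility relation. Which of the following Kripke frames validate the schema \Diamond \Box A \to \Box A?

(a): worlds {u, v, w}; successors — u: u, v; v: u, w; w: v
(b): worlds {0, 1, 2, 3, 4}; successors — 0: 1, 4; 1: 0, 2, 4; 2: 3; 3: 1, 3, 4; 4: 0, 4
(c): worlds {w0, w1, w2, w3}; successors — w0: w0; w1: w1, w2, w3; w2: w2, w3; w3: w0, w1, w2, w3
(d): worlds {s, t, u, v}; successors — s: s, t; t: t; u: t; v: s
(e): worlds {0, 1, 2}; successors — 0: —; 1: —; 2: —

(e)

This is the axiom for a generalized confluence (Geach) condition; its first-order frame correspondent is \forall x \forall y \forall z ((xRy \wedge xRz) \to \exists w (yRw \wedge z = w)).
(a): fails — uRv, uRv but no t with vRt and v=t.
(b): fails — 0R1, 0R1 but no w with 1Rw and 1=w.
(c): fails — w1Rw2, w1Rw1 but no w with w2Rw and w1=w.
(d): fails — sRt, sRs but no w with tRw and s=w.
(e): condition met.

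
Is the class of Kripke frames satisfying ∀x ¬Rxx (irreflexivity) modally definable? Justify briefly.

No

Any modally definable frame class is closed under surjective bounded morphisms.
The 5-cycle (worlds w0,w1,w2,w3,w4 with w0→w1→w2→w3→w4→w0) is irreflexive, and the map sending every world to a single reflexive point • is a surjective bounded morphism (forth: every edge maps to (•,•); back: every world has a successor). So any modal formula valid on the 5-cycle is also valid on the reflexive point, which is not irreflexive.
So the class is not modally definable.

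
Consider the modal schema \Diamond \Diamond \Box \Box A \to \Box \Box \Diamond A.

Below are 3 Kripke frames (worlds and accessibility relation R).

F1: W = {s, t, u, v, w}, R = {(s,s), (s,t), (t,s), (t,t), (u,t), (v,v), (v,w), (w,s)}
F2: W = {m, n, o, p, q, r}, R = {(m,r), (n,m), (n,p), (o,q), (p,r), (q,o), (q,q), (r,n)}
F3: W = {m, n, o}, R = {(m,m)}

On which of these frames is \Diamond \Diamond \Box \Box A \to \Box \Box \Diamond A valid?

Frame correspondent (Sahlqvist): \forall x \forall y \forall z ((x R^2 y \wedge x R^2 z) \to \exists w (y R^2 w \wedge zRw)) — i.e. a generalized confluence (Geach) condition.
F1: fails — vR²s, vR²v but no w* with sR²w* and vRw*.
F2: fails — mR²n, mR²n but no w with nR²w and nRw.
F3: condition met.

F3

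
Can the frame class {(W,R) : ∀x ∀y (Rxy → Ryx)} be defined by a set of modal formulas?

Yes, by r → □◇r

This is a Sahlqvist condition; the B axiom r → □◇r defines it.
Suppose r→□◇r is valid. Take Rxy and set V(r)={x}. Then r at x, so □◇r at x, so ◇r at y, so some z with Ryz has r; z=x, i.e. Ryx.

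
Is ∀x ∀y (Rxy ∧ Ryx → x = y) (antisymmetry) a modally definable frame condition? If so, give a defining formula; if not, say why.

Not definable by any modal formula

Modal frame validity is preserved under surjective bounded morphisms.
The 8-cycle (worlds s,t,u,v,w,x,y,z with s→t→u→v→w→x→y→z→s) is antisymmetric. Sending even-indexed worlds to • and odd-indexed worlds to ∘ is a surjective bounded morphism onto the two-world frame with •↔∘, which is not antisymmetric.
So the class is not modally definable.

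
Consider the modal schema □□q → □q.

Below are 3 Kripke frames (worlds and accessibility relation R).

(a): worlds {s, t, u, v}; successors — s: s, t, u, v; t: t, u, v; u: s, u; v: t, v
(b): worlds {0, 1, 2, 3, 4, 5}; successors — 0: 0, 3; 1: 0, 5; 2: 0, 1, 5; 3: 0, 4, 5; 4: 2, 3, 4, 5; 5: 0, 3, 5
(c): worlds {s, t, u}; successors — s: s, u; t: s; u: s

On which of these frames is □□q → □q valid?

(a), (c)

This is the axiom for density; its first-order frame correspondent is ∀x ∀y (Rxy → ∃z (Rxz ∧ Rzy)).
(a): condition met.
(b): fails — R21 but no z with R2z and Rz1.
(c): condition met.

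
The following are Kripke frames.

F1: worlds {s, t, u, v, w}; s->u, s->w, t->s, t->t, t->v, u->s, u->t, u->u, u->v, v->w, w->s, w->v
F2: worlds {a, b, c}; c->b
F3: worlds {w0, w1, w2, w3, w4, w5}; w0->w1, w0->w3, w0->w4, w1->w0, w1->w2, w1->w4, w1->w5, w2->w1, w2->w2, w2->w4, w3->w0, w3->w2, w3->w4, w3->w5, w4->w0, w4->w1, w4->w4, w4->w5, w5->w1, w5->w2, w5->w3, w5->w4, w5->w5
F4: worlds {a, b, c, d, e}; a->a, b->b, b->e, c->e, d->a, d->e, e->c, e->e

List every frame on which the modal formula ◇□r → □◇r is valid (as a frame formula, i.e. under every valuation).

F3

Frame correspondent (Sahlqvist): ∀x ∀y ∀z (Rxy ∧ Rxz → ∃w (Ryw ∧ Rzw)) — i.e. convergence.
F1: fails — Rtv and Rtt but v and t have no common successor.
F2: fails — Rcb and Rcb but b and b have no common successor.
F3: ✓.
F4: fails — Rde and Rda but e and a have no common successor.
Valid on: F3.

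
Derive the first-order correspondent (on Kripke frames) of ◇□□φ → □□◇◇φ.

This is a Sahlqvist (Geach-type) schema ◇^1□^2φ → □^2◇^2φ.
Minimal-valuation argument: fix x; take any y with xR^1y and any z with xR^2z. Set V(φ) to the set of worlds R-reachable from y in exactly 2 steps. Then □^2φ holds at y, so the antecedent holds at x; validity forces ◇^2φ at z, giving a w with zR^2w and yR^2w.
First-order correspondent: ∀x ∀y ∀z ((xRy ∧ xR²z) → ∃w (yR²w ∧ zR²w)).

∀x ∀y ∀z ((xRy ∧ xR²z) → ∃w (yR²w ∧ zR²w))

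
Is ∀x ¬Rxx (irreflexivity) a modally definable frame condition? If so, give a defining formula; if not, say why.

No — not modally definable

If a class were modally definable it would be closed under surjective bounded morphisms (Goldblatt–Thomason).
The 2-cycle (worlds a,b with a→b→a) is irreflexive, and the map sending every world to a single reflexive point • is a surjective bounded morphism (forth: every edge maps to (•,•); back: every world has a successor). So any modal formula valid on the 2-cycle is also valid on the reflexive point, which is not irreflexive.
So the class is not modally definable.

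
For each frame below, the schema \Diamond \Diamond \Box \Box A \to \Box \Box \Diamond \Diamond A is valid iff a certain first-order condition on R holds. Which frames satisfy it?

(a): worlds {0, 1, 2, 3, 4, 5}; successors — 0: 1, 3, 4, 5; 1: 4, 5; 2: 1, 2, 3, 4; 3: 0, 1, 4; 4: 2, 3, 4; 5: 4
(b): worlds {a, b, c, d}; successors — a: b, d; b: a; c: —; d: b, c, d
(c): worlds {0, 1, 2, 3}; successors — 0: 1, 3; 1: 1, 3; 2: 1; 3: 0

Frame correspondent (Sahlqvist): \forall x \forall y \forall z ((x R^2 y \wedge x R^2 z) \to \exists w (y R^2 w \wedge z R^2 w)) — i.e. a generalized confluence (Geach) condition.
(a): ✓.
(b): fails — aR²a, aR²c but no w with aR²w and cR²w.
(c): ✓.

(a), (c)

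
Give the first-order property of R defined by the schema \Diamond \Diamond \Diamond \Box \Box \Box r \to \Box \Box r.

\forall x \forall y \forall z ((x R^3 y \wedge x R^2 z) \to \exists w (y R^3 w \wedge z = w))

This is a Sahlqvist (Geach-type) schema ◇^3□^3r → □^2◇^0r.
First-order correspondent: \forall x \forall y \forall z ((x R^3 y \wedge x R^2 z) \to \exists w (y R^3 w \wedge z = w)).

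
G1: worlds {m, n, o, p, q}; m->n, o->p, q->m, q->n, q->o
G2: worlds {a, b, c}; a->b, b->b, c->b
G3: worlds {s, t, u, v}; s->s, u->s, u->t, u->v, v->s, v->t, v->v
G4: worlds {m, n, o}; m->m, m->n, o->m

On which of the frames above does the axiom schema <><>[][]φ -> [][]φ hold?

This is the axiom for a generalized confluence (Geach) condition; its first-order frame correspondent is forall x forall y forall z ((x R^2 y & x R^2 z) -> exists w (y R^2 w & z = w)).
G1: fails — qR²n, qR²n but no w with nR²w and n=w.
G2: ✓.
G3: fails — uR²s, uR²t but no w with sR²w and t=w.
G4: fails — mR²n, mR²m but no w with nR²w and m=w.
Valid on: G2.

G2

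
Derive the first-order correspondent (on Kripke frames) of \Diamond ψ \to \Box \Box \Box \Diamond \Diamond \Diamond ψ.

\forall x \forall y \forall z ((xRy \wedge x R^3 z) \to \exists w (y = w \wedge z R^3 w))

This is a Sahlqvist (Geach-type) schema ◇^1□^0ψ → □^3◇^3ψ.
Minimal-valuation argument: fix x; take any y with xR^1y and any z with xR^3z. Set V(ψ) to the set of worlds R-reachable from y in exactly 0 steps. Then □^0ψ holds at y, so the antecedent holds at x; validity forces ◇^3ψ at z, giving a w with zR^3w and yR^0w.
First-order correspondent: \forall x \forall y \forall z ((xRy \wedge x R^3 z) \to \exists w (y = w \wedge z R^3 w)).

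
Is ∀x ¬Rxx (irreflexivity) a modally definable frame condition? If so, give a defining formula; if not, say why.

If a class were modally definable it would be closed under surjective bounded morphisms (Goldblatt–Thomason).
The 2-cycle (worlds a,b with a→b→a) is irreflexive, and the map sending every world to a single reflexive point • is a surjective bounded morphism (forth: every edge maps to (•,•); back: every world has a successor). So any modal formula valid on the 2-cycle is also valid on the reflexive point, which is not irreflexive.
So the class is not modally definable.

No — not modally definable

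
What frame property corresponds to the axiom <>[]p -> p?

symmetry

This is frame-equivalent to p → □◇p (substitute ¬p for p and contrapose).
Suppose p→□◇p is valid. Take Rxy and set V(p)={x}. Then p at x, so □◇p at x, so ◇p at y, so some z with Ryz has p; z=x, i.e. Ryx.
The converse is a direct semantic check.
Frame condition: forall x forall y (Rxy -> Ryx).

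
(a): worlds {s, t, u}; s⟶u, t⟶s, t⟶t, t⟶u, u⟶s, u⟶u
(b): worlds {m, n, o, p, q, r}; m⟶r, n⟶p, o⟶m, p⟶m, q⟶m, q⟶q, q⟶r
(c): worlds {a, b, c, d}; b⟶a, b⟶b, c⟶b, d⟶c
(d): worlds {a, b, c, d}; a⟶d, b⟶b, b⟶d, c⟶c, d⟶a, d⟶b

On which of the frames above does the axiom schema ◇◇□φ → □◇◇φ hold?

Frame correspondent (Sahlqvist): ∀x ∀y ∀z ((xR²y ∧ xRz) → ∃w (yRw ∧ zR²w)) — i.e. a generalized confluence (Geach) condition.
(a): ✓.
(b): fails — oR²r, oRm but no w with rRw and mR²w.
(c): fails — bR²a, bRa but no w with aRw and aR²w.
(d): ✓.

(a), (d)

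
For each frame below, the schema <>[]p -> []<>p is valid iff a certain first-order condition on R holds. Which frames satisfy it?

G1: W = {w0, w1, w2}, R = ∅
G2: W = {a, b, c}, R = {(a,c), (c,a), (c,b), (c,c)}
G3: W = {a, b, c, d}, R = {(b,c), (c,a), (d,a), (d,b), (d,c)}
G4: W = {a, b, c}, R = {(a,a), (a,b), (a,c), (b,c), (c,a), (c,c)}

G1, G4

This is the axiom for convergence; its first-order frame correspondent is forall x forall y forall z (Rxy & Rxz -> exists w (Ryw & Rzw)).
G1: holds.
G2: fails — Rca and Rcb but a and b have no common successor.
G3: fails — Rca and Rca but a and a have no common successor.
G4: holds.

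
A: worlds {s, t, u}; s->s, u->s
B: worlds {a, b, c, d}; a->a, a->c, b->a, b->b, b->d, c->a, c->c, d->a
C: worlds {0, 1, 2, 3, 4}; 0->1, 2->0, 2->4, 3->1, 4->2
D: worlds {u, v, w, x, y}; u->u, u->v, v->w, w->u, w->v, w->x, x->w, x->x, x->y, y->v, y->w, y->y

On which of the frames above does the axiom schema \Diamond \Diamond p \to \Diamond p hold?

Frame correspondent (Sahlqvist): \forall x \forall y \forall z (Rxy \wedge Ryz \to Rxz) — i.e. transitivity.
A: satisfies the condition.
B: fails — Rba and Rac but not Rbc.
C: fails — R20 and R01 but not R21.
D: fails — Ruv and Rvw but not Ruw.

A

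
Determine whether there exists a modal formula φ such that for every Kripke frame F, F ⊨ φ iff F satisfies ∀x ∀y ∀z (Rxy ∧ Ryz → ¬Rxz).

Not modally definable

Modal frame validity is preserved under surjective bounded morphisms.
The 7-cycle (worlds a,b,c,d,e,f,g with a→b→c→d→e→f→g→a) is intransitive. Mapping every world to a single reflexive point • is a surjective bounded morphism; the reflexive point is not intransitive (R••∧R•• but R••).
So the class is not modally definable.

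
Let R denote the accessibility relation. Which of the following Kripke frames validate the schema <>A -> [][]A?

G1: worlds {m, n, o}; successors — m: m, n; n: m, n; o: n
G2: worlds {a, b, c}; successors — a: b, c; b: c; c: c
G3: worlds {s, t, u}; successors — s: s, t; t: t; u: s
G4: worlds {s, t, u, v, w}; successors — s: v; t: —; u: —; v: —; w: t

G4

The schema corresponds to a generalized confluence (Geach) condition: forall x forall y forall z ((xRy & x R^2 z) -> exists w (y = w & z = w)).
G1: fails — mRm, mR²n but m ≠ n.
G2: fails — aRb, aR²c but b ≠ c.
G3: fails — sRs, sR²t but s ≠ t.
G4: satisfies the condition.
Valid on: G4.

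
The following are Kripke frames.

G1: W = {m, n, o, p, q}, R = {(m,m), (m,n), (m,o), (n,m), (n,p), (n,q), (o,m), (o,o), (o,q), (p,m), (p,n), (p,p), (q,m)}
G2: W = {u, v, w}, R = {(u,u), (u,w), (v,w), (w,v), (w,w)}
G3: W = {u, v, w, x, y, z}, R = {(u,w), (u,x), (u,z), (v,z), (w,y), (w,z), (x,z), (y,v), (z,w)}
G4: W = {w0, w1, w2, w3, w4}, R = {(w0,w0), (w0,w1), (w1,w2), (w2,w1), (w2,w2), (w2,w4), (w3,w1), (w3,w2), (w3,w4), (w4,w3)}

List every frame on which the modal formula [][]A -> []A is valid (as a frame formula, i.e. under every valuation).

G2

The schema corresponds to density: forall x forall y (Rxy -> exists z (Rxz & Rzy)).
G1: fails — Rnq but no z with Rnz and Rzq.
G2: satisfies the condition.
G3: fails — Rvz but no t with Rvt and Rtz.
G4: fails — Rw4w3 but no z with Rw4z and Rzw3.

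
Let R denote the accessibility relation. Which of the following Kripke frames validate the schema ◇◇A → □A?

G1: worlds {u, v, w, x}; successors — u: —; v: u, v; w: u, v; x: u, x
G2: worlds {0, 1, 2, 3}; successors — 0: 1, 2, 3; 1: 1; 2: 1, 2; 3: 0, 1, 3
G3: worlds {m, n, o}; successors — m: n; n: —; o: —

G3

This is the axiom for a generalized confluence (Geach) condition; its first-order frame correspondent is ∀x ∀y ∀z ((xR²y ∧ xRz) → ∃w (y = w ∧ z = w)).
G1: fails — vR²u, vRv but u ≠ v.
G2: fails — 0R²0, 0R1 but 0 ≠ 1.
G3: holds.
Valid on: G3.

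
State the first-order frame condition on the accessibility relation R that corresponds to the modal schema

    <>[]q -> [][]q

forall x forall y forall z ((xRy & x R^2 z) -> exists w (yRw & z = w))

This is a Sahlqvist (Geach-type) schema ◇^1□^1q → □^2◇^0q.
Minimal-valuation argument: fix x; take any y with xR^1y and any z with xR^2z. Set V(q) to the set of worlds R-reachable from y in exactly 1 step. Then □^1q holds at y, so the antecedent holds at x; validity forces ◇^0q at z, giving a w with zR^0w and yR^1w.
First-order correspondent: forall x forall y forall z ((xRy & x R^2 z) -> exists w (yRw & z = w)).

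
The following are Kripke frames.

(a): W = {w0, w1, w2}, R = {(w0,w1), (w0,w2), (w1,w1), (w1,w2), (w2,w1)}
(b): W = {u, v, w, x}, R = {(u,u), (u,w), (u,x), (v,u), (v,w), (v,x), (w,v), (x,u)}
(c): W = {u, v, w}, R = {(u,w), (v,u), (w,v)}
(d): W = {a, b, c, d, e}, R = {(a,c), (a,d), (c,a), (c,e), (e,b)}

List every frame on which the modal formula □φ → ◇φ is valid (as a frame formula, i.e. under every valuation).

Frame correspondent (Sahlqvist): ∀x ∃y Rxy — i.e. seriality.
(a): satisfies the condition.
(b): satisfies the condition.
(c): satisfies the condition.
(d): fails — world b has no successor.

(a), (b), (c)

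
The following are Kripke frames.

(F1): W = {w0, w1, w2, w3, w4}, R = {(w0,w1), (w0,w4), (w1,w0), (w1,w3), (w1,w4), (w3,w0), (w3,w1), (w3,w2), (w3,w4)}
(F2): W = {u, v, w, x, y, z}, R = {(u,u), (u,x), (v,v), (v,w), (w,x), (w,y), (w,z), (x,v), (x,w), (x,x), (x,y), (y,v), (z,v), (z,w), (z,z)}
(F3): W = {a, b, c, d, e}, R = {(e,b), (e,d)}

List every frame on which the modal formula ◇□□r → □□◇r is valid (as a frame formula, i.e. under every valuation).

This is the axiom for a generalized confluence (Geach) condition; its first-order frame correspondent is ∀x ∀y ∀z ((xRy ∧ xR²z) → ∃w (yR²w ∧ zRw)).
(F1): fails — w0Rw1, w0R²w4 but no w with w1R²w and w4Rw.
(F2): fails — wRy, wR²w but no t with yR²t and wRt.
(F3): condition met.
Valid on: (F3).

(F3)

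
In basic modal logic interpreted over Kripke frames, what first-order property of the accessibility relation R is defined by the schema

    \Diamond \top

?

◇⊤ holds at w iff w has a successor, so frame-validity of ◇⊤ is exactly seriality. Equivalently via □A → ◇A:
Suppose □A→◇A is valid. At any x set V(A)=W. Then □A at x, so ◇A at x, so x has a successor.

seriality: \forall x \exists y Rxy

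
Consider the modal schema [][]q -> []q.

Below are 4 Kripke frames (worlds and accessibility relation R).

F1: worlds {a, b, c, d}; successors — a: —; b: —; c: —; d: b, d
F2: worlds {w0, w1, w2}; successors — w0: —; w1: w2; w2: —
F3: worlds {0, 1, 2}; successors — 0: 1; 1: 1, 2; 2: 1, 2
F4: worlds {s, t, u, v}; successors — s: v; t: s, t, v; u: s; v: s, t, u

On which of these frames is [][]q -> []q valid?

Frame correspondent (Sahlqvist): forall x forall y (Rxy -> exists z (Rxz & Rzy)) — i.e. density.
F1: ✓.
F2: fails — Rw1w2 but no z with Rw1z and Rzw2.
F3: ✓.
F4: fails — Rus but no z with Ruz and Rzs.

F1, F3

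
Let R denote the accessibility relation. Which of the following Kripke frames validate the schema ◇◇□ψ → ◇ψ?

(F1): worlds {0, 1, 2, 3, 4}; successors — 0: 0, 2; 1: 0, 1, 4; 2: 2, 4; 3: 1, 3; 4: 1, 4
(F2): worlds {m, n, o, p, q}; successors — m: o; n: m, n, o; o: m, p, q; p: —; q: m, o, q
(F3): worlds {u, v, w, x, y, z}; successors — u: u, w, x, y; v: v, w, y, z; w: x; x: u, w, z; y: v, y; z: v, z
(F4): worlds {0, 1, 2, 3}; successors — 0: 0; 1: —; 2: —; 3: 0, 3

(F4)

This is the axiom for a generalized confluence (Geach) condition; its first-order frame correspondent is ∀x ∀y (xR²y → ∃w (yRw ∧ xRw)).
(F1): fails — 0R²4 but no w with 4Rw and 0Rw.
(F2): fails — mR²p but no w with pRw and mRw.
(F3): fails — uR²z but no t with zRt and uRt.
(F4): ✓.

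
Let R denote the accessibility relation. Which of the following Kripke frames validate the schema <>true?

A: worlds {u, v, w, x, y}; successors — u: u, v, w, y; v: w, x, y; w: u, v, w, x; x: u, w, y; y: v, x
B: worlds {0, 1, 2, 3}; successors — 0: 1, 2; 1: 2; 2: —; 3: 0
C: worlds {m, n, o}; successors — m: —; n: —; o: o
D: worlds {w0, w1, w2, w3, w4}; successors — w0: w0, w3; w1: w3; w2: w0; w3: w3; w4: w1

A, D

Frame correspondent (Sahlqvist): forall x exists y Rxy — i.e. seriality.
A: condition met.
B: fails — world 2 has no successor.
C: fails — world m has no successor.
D: condition met.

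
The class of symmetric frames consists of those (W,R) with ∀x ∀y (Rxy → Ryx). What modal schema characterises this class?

The condition is symmetry. The B schema ψ → □◇ψ defines it.
Suppose ψ→□◇ψ is valid. Take Rxy and set V(ψ)={x}. Then ψ at x, so □◇ψ at x, so ◇ψ at y, so some z with Ryz has ψ; z=x, i.e. Ryx.

ψ → □◇ψ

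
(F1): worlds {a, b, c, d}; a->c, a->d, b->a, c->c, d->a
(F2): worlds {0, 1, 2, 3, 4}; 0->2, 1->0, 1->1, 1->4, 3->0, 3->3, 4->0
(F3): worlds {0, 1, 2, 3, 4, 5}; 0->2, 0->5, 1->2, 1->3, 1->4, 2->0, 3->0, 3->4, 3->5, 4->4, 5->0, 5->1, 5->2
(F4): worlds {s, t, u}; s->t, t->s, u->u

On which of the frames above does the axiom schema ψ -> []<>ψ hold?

(F4)

This is the axiom for symmetry; its first-order frame correspondent is forall x forall y (Rxy -> Ryx).
(F1): fails — Rba but not Rab.
(F2): fails — R10 but not R01.
(F3): fails — R34 but not R43.
(F4): satisfies the condition.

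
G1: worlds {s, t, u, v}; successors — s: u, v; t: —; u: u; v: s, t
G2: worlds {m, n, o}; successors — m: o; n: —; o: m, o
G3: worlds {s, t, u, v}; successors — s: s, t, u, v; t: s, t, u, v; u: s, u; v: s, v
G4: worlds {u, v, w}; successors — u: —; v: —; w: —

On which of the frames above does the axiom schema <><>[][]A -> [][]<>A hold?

This is the axiom for a generalized confluence (Geach) condition; its first-order frame correspondent is forall x forall y forall z ((x R^2 y & x R^2 z) -> exists w (y R^2 w & zRw)).
G1: fails — sR²s, sR²t but no w with sR²w and tRw.
G2: condition met.
G3: condition met.
G4: condition met.

G2, G3, G4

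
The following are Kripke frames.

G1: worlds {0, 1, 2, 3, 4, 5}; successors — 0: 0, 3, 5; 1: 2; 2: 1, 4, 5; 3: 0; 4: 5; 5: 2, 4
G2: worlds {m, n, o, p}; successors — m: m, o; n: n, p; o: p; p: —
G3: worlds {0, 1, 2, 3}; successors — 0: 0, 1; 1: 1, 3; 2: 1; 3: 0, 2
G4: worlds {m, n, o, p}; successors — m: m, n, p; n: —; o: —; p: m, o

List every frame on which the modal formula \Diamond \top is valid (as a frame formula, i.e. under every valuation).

This is the axiom for seriality; its first-order frame correspondent is \forall x \exists y Rxy.
G1: condition met.
G2: fails — world p has no successor.
G3: condition met.
G4: fails — world n has no successor.

G1, G3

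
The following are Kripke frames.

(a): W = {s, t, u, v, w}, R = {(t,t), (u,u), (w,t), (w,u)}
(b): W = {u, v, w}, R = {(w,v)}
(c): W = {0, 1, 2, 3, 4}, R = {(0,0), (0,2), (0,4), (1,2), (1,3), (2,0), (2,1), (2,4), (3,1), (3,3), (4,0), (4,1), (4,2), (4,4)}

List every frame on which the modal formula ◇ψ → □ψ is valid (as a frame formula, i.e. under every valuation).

Frame correspondent (Sahlqvist): ∀x ∀y ∀z (Rxy ∧ Rxz → y = z) — i.e. partial functionality.
(a): fails — w sees both t and u.
(b): holds.
(c): fails — 0 sees both 0 and 2.

(b)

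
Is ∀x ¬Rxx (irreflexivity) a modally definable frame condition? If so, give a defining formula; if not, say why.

Any modally definable frame class is closed under surjective bounded morphisms.
The 3-cycle (worlds a,b,c with a→b→c→a) is irreflexive, and the map sending every world to a single reflexive point • is a surjective bounded morphism (forth: every edge maps to (•,•); back: every world has a successor). So any modal formula valid on the 3-cycle is also valid on the reflexive point, which is not irreflexive.
So no modal formula (or set of formulas) defines exactly the irreflexive frames.

No — not modally definable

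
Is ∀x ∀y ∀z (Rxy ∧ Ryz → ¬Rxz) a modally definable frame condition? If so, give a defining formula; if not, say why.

Modal frame validity is preserved under surjective bounded morphisms.
The 7-cycle (worlds 0,1,2,3,4,5,6 with 0→1→2→3→4→5→6→0) is intransitive. Mapping every world to a single reflexive point • is a surjective bounded morphism; the reflexive point is not intransitive (R••∧R•• but R••).
So no modal formula (or set of formulas) defines exactly the intransitive frames.

Not definable by any modal formula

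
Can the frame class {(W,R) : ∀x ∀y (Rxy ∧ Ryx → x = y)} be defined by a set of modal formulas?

Not modally definable

Any modally definable frame class is closed under surjective bounded morphisms.
The 6-cycle (worlds s,t,u,v,w,x with s→t→u→v→w→x→s) is antisymmetric. Sending even-indexed worlds to a and odd-indexed worlds to b is a surjective bounded morphism onto the two-world frame with a↔b, which is not antisymmetric.
So no modal formula (or set of formulas) defines exactly the antisymmetric frames.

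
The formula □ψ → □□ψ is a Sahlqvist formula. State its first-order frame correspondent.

Suppose □ψ→□□ψ is valid. Take Rxy, Ryz and set V(ψ)={w : Rxw}. Then □ψ at x, so □□ψ at x, so □ψ at y, so ψ at z, i.e. Rxz.

transitivity: ∀x ∀y ∀z (Rxy ∧ Ryz → Rxz)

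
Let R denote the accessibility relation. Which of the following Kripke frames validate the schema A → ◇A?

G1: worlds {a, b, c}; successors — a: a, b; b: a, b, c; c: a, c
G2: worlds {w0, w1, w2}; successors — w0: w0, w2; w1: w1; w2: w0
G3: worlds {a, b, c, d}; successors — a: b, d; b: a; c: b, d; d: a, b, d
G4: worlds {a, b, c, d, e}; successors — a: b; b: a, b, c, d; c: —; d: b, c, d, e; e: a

Frame correspondent (Sahlqvist): ∀x ∃w (x = w ∧ xRw) — i.e. a generalized confluence (Geach) condition.
G1: satisfies the condition.
G2: fails — at w2 but no w with w2=w and w2Rw.
G3: fails — at a but no w with a=w and aRw.
G4: fails — at a but no w with a=w and aRw.
Valid on: G1.

G1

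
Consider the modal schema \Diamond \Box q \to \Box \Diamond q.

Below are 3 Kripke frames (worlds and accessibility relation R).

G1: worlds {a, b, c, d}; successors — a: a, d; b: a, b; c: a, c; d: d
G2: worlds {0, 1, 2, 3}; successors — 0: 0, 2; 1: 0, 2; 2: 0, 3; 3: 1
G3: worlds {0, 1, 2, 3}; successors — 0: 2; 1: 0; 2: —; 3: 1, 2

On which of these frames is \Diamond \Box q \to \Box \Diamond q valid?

G1

The schema corresponds to convergence: \forall x \forall y \forall z (Rxy \wedge Rxz \to \exists w (Ryw \wedge Rzw)).
G1: ✓.
G2: fails — R23 and R20 but 3 and 0 have no common successor.
G3: fails — R02 and R02 but 2 and 2 have no common successor.
Valid on: G1.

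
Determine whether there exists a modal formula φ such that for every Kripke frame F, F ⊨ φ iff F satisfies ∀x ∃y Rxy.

Yes — defined by □q → ◇q

This is a Sahlqvist condition; the D axiom □q → ◇q defines it.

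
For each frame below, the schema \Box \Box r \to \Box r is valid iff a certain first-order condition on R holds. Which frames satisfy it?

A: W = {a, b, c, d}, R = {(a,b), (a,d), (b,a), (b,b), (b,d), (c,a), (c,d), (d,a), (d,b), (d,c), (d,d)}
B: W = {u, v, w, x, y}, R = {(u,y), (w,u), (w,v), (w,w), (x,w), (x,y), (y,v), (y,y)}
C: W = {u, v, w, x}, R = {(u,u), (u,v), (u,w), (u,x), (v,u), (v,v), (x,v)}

A, B, C

The schema corresponds to density: \forall x \forall y (Rxy \to \exists z (Rxz \wedge Rzy)).
A: ✓.
B: ✓.
C: ✓.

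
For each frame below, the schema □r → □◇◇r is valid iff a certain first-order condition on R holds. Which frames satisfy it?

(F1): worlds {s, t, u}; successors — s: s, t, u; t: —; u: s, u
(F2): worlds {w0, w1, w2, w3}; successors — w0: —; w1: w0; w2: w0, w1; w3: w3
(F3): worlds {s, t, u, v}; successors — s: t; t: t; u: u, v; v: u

This is the axiom for a generalized confluence (Geach) condition; its first-order frame correspondent is ∀x ∀z (xRz → ∃w (xRw ∧ zR²w)).
(F1): fails — sRt but no w with sRw and tR²w.
(F2): fails — w1Rw0 but no w with w1Rw and w0R²w.
(F3): ✓.
Valid on: (F3).

(F3)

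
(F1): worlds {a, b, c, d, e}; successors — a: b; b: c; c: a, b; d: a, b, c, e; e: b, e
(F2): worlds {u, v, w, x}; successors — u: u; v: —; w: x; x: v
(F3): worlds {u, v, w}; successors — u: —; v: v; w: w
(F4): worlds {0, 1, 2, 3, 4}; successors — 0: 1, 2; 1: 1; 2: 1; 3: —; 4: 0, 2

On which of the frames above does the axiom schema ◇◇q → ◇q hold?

This is the axiom for transitivity; its first-order frame correspondent is ∀x ∀y ∀z (Rxy ∧ Ryz → Rxz).
(F1): fails — Rbc and Rcb but not Rbb.
(F2): fails — Rwx and Rxv but not Rwv.
(F3): ✓.
(F4): fails — R40 and R01 but not R41.

(F3)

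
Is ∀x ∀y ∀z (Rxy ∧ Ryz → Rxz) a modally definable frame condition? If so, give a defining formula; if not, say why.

Yes: it is transitivity, defined by the 4 schema □p → □□p.
Suppose □p→□□p is valid. Take Rxy, Ryz and set V(p)={w : Rxw}. Then □p at x, so □□p at x, so □p at y, so p at z, i.e. Rxz.

Yes — defined by □p → □□p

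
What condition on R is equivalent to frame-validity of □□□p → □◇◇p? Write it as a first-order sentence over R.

This is a Sahlqvist (Geach-type) schema ◇^0□^3p → □^1◇^2p.
Minimal-valuation argument: fix x; take any y with xR^0y and any z with xR^1z. Set V(p) to the set of worlds R-reachable from y in exactly 3 steps. Then □^3p holds at y, so the antecedent holds at x; validity forces ◇^2p at z, giving a w with zR^2w and yR^3w.
First-order correspondent: ∀x ∀z (xRz → ∃w (xR³w ∧ zR²w)).

∀x ∀z (xRz → ∃w (xR³w ∧ zR²w))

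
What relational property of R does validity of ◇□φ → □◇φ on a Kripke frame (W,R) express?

Suppose ◇□φ→□◇φ is valid. Take Rxy, Rxz and set V(φ)={w : Ryw}. Then □φ at y so ◇□φ at x, so □◇φ at x, so ◇φ at z, giving w with Rzw and Ryw.

convergence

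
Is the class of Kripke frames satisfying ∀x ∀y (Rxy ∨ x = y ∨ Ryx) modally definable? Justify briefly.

No

Modal frame validity is preserved under disjoint unions.
Take 4 disjoint single-world reflexive frames: each is trivially connected, but their disjoint union has 4 worlds with no edge between distinct components, so it is not connected.
So the class is not modally definable.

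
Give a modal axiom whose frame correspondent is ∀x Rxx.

□ψ → ψ

A defining formula is □ψ → ψ (the T axiom).
Suppose □ψ→ψ is valid. At any x set V(ψ)={w : Rxw}. Then □ψ holds at x, so ψ holds at x, i.e. Rxx.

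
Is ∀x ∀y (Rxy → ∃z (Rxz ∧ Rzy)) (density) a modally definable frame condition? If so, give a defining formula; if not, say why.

Yes — defined by □□q → □q

This is a Sahlqvist condition; the C4 axiom □□q → □q defines it.
Suppose □□q→□q is valid. Take Rxy and set V(q)={w : xR²w}. Then □□q at x, so □q at x, so q at y, i.e. ∃z(Rxz∧Rzy).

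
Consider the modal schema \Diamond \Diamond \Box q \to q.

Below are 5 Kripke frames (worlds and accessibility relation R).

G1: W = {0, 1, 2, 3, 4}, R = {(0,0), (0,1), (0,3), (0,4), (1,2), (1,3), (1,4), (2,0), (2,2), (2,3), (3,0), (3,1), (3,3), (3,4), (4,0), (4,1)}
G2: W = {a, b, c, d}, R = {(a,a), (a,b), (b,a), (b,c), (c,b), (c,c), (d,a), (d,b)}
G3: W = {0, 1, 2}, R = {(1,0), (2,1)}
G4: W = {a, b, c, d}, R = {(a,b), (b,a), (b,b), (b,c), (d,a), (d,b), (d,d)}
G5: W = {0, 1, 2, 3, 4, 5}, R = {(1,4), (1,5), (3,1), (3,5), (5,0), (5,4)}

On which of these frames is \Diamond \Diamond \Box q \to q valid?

none

The schema corresponds to a generalized confluence (Geach) condition: \forall x \forall y (x R^2 y \to \exists w (yRw \wedge x = w)).
G1: fails — 0R²1 but no w with 1Rw and 0=w.
G2: fails — aR²c but no w with cRw and a=w.
G3: fails — 2R²0 but no w with 0Rw and 2=w.
G4: fails — aR²a but no w with aRw and a=w.
G5: fails — 1R²0 but no w with 0Rw and 1=w.
Valid on no frame.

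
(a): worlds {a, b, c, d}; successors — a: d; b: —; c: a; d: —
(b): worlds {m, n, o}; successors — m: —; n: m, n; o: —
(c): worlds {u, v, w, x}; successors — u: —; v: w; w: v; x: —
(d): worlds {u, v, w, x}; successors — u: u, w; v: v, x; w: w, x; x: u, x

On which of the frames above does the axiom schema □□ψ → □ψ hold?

(b), (d)

The schema corresponds to density: ∀x ∀y (Rxy → ∃z (Rxz ∧ Rzy)).
(a): fails — Rca but no z with Rcz and Rza.
(b): holds.
(c): fails — Rwv but no z with Rwz and Rzv.
(d): holds.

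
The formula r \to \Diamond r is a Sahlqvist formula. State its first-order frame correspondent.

reflexivity: \forall x Rxx

Equivalently (dual form): □r → r.
Suppose □r→r is valid. At any x set V(r)={w : Rxw}. Then □r holds at x, so r holds at x, i.e. Rxx.
Conversely, any frame satisfying \forall x Rxx validates the schema.
So the correspondent is reflexivity.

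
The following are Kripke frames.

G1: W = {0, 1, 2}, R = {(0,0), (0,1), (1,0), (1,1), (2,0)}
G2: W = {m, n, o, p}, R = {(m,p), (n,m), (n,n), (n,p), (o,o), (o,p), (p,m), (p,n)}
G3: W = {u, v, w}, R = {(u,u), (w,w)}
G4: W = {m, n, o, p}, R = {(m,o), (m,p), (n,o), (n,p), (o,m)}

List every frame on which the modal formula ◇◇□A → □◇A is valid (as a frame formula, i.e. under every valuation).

G1, G3

This is the axiom for a generalized confluence (Geach) condition; its first-order frame correspondent is ∀x ∀y ∀z ((xR²y ∧ xRz) → ∃w (yRw ∧ zRw)).
G1: satisfies the condition.
G2: fails — mR²m, mRp but no w with mRw and pRw.
G3: satisfies the condition.
G4: fails — mR²m, mRo but no w with mRw and oRw.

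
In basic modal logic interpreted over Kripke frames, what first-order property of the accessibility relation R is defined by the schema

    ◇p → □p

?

Suppose ◇p→□p is valid. Take Rxy, Rxz and set V(p)={y}. Then ◇p at x, so □p at x, so p at z, i.e. z=y.

partial functionality: ∀x ∀y ∀z (Rxy ∧ Rxz → y = z)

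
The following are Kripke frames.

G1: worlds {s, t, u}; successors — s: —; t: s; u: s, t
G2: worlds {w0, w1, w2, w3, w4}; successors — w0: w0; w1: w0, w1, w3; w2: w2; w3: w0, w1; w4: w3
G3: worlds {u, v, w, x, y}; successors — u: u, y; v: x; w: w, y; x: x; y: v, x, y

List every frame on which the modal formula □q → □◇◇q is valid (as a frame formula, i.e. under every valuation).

G2, G3

Frame correspondent (Sahlqvist): ∀x ∀z (xRz → ∃w (xRw ∧ zR²w)) — i.e. a generalized confluence (Geach) condition.
G1: fails — tRs but no w with tRw and sR²w.
G2: satisfies the condition.
G3: satisfies the condition.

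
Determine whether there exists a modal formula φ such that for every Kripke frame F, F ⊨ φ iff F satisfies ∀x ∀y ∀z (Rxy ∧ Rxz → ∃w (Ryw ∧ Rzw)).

Yes: it is convergence, defined by the .2 schema ◇□p → □◇p.

Yes, by ◇□p → □◇p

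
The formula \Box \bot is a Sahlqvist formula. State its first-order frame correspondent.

emptiness of R: \forall x \forall y \neg Rxy

□⊥ is valid iff no world has any successor (otherwise □⊥ fails at any world with one).
The converse is a direct semantic check.
So the correspondent is emptiness of R.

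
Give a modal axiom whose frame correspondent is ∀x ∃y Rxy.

□ψ → ◇ψ

The condition is seriality. The D schema □ψ → ◇ψ defines it.
Suppose □ψ→◇ψ is valid. At any x set V(ψ)=W. Then □ψ at x, so ◇ψ at x, so x has a successor.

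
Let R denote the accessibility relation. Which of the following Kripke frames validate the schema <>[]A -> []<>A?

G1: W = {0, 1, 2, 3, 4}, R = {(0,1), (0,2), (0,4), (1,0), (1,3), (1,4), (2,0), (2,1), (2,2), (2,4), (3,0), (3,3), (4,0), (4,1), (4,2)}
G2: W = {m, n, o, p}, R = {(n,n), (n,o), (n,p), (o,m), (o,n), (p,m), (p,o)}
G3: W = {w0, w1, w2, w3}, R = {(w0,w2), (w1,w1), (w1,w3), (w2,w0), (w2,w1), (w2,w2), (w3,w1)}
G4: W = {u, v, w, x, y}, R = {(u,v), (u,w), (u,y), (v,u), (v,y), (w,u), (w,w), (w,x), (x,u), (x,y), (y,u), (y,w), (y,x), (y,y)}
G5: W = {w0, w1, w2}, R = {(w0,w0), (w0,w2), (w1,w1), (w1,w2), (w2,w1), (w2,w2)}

Frame correspondent (Sahlqvist): forall x forall y forall z (Rxy & Rxz -> exists w (Ryw & Rzw)) — i.e. convergence.
G1: fails — R10 and R13 but 0 and 3 have no common successor.
G2: fails — Rom and Rom but m and m have no common successor.
G3: fails — Rw2w1 and Rw2w0 but w1 and w0 have no common successor.
G4: condition met.
G5: condition met.
Valid on: G4, G5.

G4, G5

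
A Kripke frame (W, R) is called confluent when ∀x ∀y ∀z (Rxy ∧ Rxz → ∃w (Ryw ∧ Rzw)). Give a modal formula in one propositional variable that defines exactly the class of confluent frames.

◇□s → □◇s

The condition is convergence. The .2 schema ◇□s → □◇s defines it.
Suppose ◇□s→□◇s is valid. Take Rxy, Rxz and set V(s)={w : Ryw}. Then □s at y so ◇□s at x, so □◇s at x, so ◇s at z, giving w with Rzw and Ryw.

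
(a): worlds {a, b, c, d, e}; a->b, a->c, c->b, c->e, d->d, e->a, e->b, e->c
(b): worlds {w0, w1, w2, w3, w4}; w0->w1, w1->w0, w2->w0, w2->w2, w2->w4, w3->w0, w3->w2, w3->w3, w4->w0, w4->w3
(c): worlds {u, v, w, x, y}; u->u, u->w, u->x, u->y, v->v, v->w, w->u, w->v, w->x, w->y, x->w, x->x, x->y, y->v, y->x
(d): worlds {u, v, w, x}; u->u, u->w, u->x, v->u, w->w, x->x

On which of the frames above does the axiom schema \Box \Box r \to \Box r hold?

(c), (d)

This is the axiom for density; its first-order frame correspondent is \forall x \forall y (Rxy \to \exists z (Rxz \wedge Rzy)).
(a): fails — Rea but no z with Rez and Rza.
(b): fails — Rw1w0 but no z with Rw1z and Rzw0.
(c): condition met.
(d): condition met.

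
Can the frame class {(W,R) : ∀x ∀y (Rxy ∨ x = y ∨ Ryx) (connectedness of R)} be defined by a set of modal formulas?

No

Modal frame validity is preserved under disjoint unions.
Take 2 disjoint single-world reflexive frames: each is trivially connected, but their disjoint union has 2 worlds with no edge between distinct components, so it is not connected.
Hence connectedness of R is not modally definable.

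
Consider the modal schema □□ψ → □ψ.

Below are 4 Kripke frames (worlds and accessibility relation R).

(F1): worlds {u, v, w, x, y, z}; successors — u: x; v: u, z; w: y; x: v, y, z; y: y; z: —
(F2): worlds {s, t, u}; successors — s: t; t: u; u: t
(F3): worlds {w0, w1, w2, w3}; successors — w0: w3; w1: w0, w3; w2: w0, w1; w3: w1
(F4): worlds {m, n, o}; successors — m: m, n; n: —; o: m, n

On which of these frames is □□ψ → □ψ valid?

(F4)

The schema corresponds to density: ∀x ∀y (Rxy → ∃z (Rxz ∧ Rzy)).
(F1): fails — Rvz but no t with Rvt and Rtz.
(F2): fails — Rtu but no z with Rtz and Rzu.
(F3): fails — Rw1w0 but no z with Rw1z and Rzw0.
(F4): satisfies the condition.
Valid on: (F4).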